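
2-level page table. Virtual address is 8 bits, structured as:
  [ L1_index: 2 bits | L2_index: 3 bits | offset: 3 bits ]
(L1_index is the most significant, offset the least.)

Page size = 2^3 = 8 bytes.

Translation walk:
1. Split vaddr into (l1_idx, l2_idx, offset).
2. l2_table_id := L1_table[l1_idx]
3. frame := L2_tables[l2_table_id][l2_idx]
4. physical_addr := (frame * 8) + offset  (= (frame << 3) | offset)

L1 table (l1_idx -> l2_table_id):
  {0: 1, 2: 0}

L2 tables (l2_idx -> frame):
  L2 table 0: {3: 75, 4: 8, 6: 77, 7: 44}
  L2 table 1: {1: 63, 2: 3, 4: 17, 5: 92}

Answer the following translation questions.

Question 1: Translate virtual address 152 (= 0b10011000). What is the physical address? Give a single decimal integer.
Answer: 600

Derivation:
vaddr = 152 = 0b10011000
Split: l1_idx=2, l2_idx=3, offset=0
L1[2] = 0
L2[0][3] = 75
paddr = 75 * 8 + 0 = 600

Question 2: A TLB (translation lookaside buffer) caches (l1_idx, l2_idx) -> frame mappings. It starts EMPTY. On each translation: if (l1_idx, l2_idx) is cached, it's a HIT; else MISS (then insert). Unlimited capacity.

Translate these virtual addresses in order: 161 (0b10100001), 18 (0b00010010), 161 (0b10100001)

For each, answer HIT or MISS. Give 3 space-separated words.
Answer: MISS MISS HIT

Derivation:
vaddr=161: (2,4) not in TLB -> MISS, insert
vaddr=18: (0,2) not in TLB -> MISS, insert
vaddr=161: (2,4) in TLB -> HIT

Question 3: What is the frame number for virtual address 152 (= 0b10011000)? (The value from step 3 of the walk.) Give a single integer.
Answer: 75

Derivation:
vaddr = 152: l1_idx=2, l2_idx=3
L1[2] = 0; L2[0][3] = 75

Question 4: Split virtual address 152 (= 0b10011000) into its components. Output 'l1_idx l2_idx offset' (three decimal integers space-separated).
vaddr = 152 = 0b10011000
  top 2 bits -> l1_idx = 2
  next 3 bits -> l2_idx = 3
  bottom 3 bits -> offset = 0

Answer: 2 3 0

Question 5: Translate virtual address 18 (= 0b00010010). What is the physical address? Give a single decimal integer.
vaddr = 18 = 0b00010010
Split: l1_idx=0, l2_idx=2, offset=2
L1[0] = 1
L2[1][2] = 3
paddr = 3 * 8 + 2 = 26

Answer: 26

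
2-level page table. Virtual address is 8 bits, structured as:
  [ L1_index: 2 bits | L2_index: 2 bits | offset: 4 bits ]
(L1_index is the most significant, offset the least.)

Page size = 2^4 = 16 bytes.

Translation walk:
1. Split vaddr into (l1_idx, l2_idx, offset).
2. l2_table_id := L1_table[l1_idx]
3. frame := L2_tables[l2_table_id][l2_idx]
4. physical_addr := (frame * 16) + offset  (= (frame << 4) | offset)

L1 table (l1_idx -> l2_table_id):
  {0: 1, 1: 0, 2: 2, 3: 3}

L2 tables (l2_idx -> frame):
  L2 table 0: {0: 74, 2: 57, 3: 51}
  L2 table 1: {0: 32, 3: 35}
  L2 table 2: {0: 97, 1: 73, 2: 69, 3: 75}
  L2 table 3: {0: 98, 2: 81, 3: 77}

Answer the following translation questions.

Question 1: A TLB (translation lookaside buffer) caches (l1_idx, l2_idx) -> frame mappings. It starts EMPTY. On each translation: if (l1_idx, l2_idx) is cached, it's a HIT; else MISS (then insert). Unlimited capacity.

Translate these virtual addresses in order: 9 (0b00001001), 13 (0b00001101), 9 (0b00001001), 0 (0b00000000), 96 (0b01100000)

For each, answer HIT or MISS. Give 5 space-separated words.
Answer: MISS HIT HIT HIT MISS

Derivation:
vaddr=9: (0,0) not in TLB -> MISS, insert
vaddr=13: (0,0) in TLB -> HIT
vaddr=9: (0,0) in TLB -> HIT
vaddr=0: (0,0) in TLB -> HIT
vaddr=96: (1,2) not in TLB -> MISS, insert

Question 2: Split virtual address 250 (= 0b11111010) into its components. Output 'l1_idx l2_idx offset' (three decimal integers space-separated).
Answer: 3 3 10

Derivation:
vaddr = 250 = 0b11111010
  top 2 bits -> l1_idx = 3
  next 2 bits -> l2_idx = 3
  bottom 4 bits -> offset = 10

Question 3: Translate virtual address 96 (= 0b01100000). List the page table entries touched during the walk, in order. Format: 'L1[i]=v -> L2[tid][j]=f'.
vaddr = 96 = 0b01100000
Split: l1_idx=1, l2_idx=2, offset=0

Answer: L1[1]=0 -> L2[0][2]=57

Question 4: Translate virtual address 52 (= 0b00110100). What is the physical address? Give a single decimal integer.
Answer: 564

Derivation:
vaddr = 52 = 0b00110100
Split: l1_idx=0, l2_idx=3, offset=4
L1[0] = 1
L2[1][3] = 35
paddr = 35 * 16 + 4 = 564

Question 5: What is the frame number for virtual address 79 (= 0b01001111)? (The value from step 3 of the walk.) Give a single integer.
vaddr = 79: l1_idx=1, l2_idx=0
L1[1] = 0; L2[0][0] = 74

Answer: 74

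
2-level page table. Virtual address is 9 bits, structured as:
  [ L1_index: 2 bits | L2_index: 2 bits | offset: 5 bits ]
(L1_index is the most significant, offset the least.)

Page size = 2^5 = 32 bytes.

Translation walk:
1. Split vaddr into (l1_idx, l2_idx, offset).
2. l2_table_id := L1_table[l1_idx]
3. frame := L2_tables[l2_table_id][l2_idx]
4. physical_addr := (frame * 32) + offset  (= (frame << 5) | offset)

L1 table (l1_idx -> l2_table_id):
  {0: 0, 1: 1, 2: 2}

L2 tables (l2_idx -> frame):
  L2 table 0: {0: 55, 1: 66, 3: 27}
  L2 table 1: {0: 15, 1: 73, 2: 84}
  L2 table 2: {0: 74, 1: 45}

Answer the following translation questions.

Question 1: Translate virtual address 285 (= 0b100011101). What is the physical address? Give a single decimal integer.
vaddr = 285 = 0b100011101
Split: l1_idx=2, l2_idx=0, offset=29
L1[2] = 2
L2[2][0] = 74
paddr = 74 * 32 + 29 = 2397

Answer: 2397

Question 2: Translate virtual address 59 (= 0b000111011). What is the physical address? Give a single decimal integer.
Answer: 2139

Derivation:
vaddr = 59 = 0b000111011
Split: l1_idx=0, l2_idx=1, offset=27
L1[0] = 0
L2[0][1] = 66
paddr = 66 * 32 + 27 = 2139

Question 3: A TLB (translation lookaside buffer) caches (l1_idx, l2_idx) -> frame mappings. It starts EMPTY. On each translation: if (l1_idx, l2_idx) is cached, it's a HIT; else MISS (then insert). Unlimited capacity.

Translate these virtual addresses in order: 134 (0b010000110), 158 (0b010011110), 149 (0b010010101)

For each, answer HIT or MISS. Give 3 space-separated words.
Answer: MISS HIT HIT

Derivation:
vaddr=134: (1,0) not in TLB -> MISS, insert
vaddr=158: (1,0) in TLB -> HIT
vaddr=149: (1,0) in TLB -> HIT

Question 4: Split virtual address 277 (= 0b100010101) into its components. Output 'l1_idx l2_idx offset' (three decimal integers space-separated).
Answer: 2 0 21

Derivation:
vaddr = 277 = 0b100010101
  top 2 bits -> l1_idx = 2
  next 2 bits -> l2_idx = 0
  bottom 5 bits -> offset = 21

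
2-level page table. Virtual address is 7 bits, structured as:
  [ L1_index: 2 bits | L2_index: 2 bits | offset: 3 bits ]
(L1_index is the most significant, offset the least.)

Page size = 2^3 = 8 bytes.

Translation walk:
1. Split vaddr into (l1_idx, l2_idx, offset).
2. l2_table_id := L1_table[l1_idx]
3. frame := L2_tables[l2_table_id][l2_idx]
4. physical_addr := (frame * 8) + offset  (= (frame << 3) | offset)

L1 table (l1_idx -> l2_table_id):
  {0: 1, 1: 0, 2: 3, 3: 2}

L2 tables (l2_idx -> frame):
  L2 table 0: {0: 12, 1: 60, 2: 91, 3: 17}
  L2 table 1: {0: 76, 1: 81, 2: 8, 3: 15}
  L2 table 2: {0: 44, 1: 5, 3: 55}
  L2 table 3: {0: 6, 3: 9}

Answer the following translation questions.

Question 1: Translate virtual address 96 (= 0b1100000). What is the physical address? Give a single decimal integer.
vaddr = 96 = 0b1100000
Split: l1_idx=3, l2_idx=0, offset=0
L1[3] = 2
L2[2][0] = 44
paddr = 44 * 8 + 0 = 352

Answer: 352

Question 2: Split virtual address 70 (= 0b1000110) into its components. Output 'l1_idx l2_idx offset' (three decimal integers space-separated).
Answer: 2 0 6

Derivation:
vaddr = 70 = 0b1000110
  top 2 bits -> l1_idx = 2
  next 2 bits -> l2_idx = 0
  bottom 3 bits -> offset = 6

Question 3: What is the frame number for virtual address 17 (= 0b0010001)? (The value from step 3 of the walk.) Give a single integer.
vaddr = 17: l1_idx=0, l2_idx=2
L1[0] = 1; L2[1][2] = 8

Answer: 8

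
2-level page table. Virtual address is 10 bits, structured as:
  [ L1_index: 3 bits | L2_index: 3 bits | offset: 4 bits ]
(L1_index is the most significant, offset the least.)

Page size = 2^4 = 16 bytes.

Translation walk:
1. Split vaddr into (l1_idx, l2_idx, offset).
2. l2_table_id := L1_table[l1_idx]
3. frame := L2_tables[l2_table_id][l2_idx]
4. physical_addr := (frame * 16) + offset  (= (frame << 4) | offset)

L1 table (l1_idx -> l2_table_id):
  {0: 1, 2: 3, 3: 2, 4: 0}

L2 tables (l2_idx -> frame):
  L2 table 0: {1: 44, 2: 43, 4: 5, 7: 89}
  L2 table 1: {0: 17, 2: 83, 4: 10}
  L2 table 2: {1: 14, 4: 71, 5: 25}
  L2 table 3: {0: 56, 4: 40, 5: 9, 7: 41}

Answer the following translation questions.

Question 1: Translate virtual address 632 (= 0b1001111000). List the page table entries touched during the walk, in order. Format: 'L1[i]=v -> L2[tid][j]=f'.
vaddr = 632 = 0b1001111000
Split: l1_idx=4, l2_idx=7, offset=8

Answer: L1[4]=0 -> L2[0][7]=89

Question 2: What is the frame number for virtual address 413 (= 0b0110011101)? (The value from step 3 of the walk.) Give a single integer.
vaddr = 413: l1_idx=3, l2_idx=1
L1[3] = 2; L2[2][1] = 14

Answer: 14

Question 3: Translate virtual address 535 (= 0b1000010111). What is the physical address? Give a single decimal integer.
vaddr = 535 = 0b1000010111
Split: l1_idx=4, l2_idx=1, offset=7
L1[4] = 0
L2[0][1] = 44
paddr = 44 * 16 + 7 = 711

Answer: 711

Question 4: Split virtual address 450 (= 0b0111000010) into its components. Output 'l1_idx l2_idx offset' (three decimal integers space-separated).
vaddr = 450 = 0b0111000010
  top 3 bits -> l1_idx = 3
  next 3 bits -> l2_idx = 4
  bottom 4 bits -> offset = 2

Answer: 3 4 2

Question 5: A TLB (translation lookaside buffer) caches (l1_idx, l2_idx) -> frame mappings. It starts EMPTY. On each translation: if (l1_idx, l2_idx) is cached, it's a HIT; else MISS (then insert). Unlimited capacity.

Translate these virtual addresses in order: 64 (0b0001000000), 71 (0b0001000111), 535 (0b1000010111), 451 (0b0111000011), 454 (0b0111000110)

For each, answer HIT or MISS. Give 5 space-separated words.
Answer: MISS HIT MISS MISS HIT

Derivation:
vaddr=64: (0,4) not in TLB -> MISS, insert
vaddr=71: (0,4) in TLB -> HIT
vaddr=535: (4,1) not in TLB -> MISS, insert
vaddr=451: (3,4) not in TLB -> MISS, insert
vaddr=454: (3,4) in TLB -> HIT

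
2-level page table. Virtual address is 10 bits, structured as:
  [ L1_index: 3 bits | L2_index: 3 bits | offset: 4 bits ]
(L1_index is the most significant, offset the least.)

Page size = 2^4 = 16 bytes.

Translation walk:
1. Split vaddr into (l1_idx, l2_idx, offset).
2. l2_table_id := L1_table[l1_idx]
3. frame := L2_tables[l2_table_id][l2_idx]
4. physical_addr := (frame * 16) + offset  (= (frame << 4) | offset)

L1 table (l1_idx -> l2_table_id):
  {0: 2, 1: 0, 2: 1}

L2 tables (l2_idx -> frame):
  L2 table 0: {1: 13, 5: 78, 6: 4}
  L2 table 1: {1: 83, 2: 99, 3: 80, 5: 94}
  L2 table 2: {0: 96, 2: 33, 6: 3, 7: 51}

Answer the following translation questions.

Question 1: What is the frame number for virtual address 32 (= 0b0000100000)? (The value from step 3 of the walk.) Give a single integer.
Answer: 33

Derivation:
vaddr = 32: l1_idx=0, l2_idx=2
L1[0] = 2; L2[2][2] = 33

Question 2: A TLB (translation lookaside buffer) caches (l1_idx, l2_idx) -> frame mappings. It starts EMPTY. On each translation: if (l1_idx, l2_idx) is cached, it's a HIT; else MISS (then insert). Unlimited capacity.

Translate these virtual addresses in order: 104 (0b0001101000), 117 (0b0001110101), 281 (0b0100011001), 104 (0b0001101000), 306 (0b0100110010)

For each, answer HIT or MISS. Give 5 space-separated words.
vaddr=104: (0,6) not in TLB -> MISS, insert
vaddr=117: (0,7) not in TLB -> MISS, insert
vaddr=281: (2,1) not in TLB -> MISS, insert
vaddr=104: (0,6) in TLB -> HIT
vaddr=306: (2,3) not in TLB -> MISS, insert

Answer: MISS MISS MISS HIT MISS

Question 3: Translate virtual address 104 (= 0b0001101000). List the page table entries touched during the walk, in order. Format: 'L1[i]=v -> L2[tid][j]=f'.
vaddr = 104 = 0b0001101000
Split: l1_idx=0, l2_idx=6, offset=8

Answer: L1[0]=2 -> L2[2][6]=3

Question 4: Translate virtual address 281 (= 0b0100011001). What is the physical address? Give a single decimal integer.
Answer: 1337

Derivation:
vaddr = 281 = 0b0100011001
Split: l1_idx=2, l2_idx=1, offset=9
L1[2] = 1
L2[1][1] = 83
paddr = 83 * 16 + 9 = 1337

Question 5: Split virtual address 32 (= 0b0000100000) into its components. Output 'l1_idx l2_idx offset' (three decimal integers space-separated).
vaddr = 32 = 0b0000100000
  top 3 bits -> l1_idx = 0
  next 3 bits -> l2_idx = 2
  bottom 4 bits -> offset = 0

Answer: 0 2 0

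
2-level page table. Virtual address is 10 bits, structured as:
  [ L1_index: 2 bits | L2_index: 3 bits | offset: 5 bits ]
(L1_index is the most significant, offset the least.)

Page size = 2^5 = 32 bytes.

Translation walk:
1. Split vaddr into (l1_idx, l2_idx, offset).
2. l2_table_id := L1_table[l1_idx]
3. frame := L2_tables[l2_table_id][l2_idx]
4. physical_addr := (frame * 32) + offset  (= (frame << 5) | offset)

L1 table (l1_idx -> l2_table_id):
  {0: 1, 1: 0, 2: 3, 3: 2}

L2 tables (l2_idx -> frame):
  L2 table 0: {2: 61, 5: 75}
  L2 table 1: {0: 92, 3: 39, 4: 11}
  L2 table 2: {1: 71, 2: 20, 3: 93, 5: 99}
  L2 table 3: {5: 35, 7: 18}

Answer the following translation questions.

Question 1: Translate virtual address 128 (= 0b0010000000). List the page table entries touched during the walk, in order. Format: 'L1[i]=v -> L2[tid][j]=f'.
vaddr = 128 = 0b0010000000
Split: l1_idx=0, l2_idx=4, offset=0

Answer: L1[0]=1 -> L2[1][4]=11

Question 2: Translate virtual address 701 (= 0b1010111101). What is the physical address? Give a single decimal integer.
vaddr = 701 = 0b1010111101
Split: l1_idx=2, l2_idx=5, offset=29
L1[2] = 3
L2[3][5] = 35
paddr = 35 * 32 + 29 = 1149

Answer: 1149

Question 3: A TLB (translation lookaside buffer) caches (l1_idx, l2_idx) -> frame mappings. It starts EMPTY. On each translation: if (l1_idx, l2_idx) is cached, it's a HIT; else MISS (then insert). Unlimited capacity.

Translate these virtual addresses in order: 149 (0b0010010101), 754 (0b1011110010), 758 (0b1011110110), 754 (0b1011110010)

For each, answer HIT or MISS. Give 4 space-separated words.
Answer: MISS MISS HIT HIT

Derivation:
vaddr=149: (0,4) not in TLB -> MISS, insert
vaddr=754: (2,7) not in TLB -> MISS, insert
vaddr=758: (2,7) in TLB -> HIT
vaddr=754: (2,7) in TLB -> HIT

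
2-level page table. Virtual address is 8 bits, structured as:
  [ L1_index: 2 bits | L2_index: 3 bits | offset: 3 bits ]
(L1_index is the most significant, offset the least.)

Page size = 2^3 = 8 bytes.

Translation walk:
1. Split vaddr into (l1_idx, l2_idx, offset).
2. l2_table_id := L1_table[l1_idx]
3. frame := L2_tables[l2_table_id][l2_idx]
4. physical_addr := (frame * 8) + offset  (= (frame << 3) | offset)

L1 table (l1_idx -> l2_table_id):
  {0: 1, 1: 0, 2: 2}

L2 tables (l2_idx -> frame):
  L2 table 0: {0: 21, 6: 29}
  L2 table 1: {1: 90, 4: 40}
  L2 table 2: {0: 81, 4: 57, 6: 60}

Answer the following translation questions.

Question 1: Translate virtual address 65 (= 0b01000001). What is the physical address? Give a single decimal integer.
vaddr = 65 = 0b01000001
Split: l1_idx=1, l2_idx=0, offset=1
L1[1] = 0
L2[0][0] = 21
paddr = 21 * 8 + 1 = 169

Answer: 169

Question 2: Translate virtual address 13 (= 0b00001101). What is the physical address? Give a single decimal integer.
vaddr = 13 = 0b00001101
Split: l1_idx=0, l2_idx=1, offset=5
L1[0] = 1
L2[1][1] = 90
paddr = 90 * 8 + 5 = 725

Answer: 725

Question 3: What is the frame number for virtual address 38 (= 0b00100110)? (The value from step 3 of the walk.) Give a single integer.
Answer: 40

Derivation:
vaddr = 38: l1_idx=0, l2_idx=4
L1[0] = 1; L2[1][4] = 40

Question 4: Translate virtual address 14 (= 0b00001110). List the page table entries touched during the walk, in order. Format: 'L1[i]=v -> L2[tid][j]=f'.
Answer: L1[0]=1 -> L2[1][1]=90

Derivation:
vaddr = 14 = 0b00001110
Split: l1_idx=0, l2_idx=1, offset=6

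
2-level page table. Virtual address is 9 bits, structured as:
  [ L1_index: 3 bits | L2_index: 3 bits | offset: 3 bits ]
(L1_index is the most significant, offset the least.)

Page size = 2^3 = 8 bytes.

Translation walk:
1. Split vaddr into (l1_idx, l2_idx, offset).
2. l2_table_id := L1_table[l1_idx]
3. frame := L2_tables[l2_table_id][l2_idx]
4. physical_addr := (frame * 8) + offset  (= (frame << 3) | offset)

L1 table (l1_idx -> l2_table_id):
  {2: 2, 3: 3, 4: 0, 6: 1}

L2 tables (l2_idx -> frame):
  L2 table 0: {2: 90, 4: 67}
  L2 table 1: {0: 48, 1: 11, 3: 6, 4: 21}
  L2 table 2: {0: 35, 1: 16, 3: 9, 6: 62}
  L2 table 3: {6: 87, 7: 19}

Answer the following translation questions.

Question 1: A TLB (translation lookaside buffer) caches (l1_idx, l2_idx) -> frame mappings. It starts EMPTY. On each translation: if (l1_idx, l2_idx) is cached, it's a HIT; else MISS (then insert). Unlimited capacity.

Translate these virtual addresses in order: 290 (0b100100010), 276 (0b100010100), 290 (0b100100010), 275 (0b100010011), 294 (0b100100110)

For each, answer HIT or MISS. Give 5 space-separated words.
vaddr=290: (4,4) not in TLB -> MISS, insert
vaddr=276: (4,2) not in TLB -> MISS, insert
vaddr=290: (4,4) in TLB -> HIT
vaddr=275: (4,2) in TLB -> HIT
vaddr=294: (4,4) in TLB -> HIT

Answer: MISS MISS HIT HIT HIT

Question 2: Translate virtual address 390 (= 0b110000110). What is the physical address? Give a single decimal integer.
vaddr = 390 = 0b110000110
Split: l1_idx=6, l2_idx=0, offset=6
L1[6] = 1
L2[1][0] = 48
paddr = 48 * 8 + 6 = 390

Answer: 390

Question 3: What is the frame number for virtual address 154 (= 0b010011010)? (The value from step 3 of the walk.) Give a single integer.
Answer: 9

Derivation:
vaddr = 154: l1_idx=2, l2_idx=3
L1[2] = 2; L2[2][3] = 9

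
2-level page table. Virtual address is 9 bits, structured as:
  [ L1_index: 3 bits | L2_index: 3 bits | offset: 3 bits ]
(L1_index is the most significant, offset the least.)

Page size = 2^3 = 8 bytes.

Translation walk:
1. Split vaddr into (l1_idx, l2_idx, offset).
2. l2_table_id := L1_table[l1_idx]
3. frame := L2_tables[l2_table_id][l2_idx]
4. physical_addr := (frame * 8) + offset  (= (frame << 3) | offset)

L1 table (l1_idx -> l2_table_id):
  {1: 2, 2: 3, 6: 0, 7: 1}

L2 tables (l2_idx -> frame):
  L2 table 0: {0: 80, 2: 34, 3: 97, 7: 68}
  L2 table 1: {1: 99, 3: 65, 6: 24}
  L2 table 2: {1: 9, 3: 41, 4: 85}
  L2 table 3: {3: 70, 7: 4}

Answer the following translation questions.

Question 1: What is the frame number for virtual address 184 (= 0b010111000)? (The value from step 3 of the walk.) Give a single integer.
vaddr = 184: l1_idx=2, l2_idx=7
L1[2] = 3; L2[3][7] = 4

Answer: 4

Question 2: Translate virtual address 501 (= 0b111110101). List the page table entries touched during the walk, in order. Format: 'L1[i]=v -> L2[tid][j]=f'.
vaddr = 501 = 0b111110101
Split: l1_idx=7, l2_idx=6, offset=5

Answer: L1[7]=1 -> L2[1][6]=24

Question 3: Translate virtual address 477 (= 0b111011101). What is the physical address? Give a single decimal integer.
Answer: 525

Derivation:
vaddr = 477 = 0b111011101
Split: l1_idx=7, l2_idx=3, offset=5
L1[7] = 1
L2[1][3] = 65
paddr = 65 * 8 + 5 = 525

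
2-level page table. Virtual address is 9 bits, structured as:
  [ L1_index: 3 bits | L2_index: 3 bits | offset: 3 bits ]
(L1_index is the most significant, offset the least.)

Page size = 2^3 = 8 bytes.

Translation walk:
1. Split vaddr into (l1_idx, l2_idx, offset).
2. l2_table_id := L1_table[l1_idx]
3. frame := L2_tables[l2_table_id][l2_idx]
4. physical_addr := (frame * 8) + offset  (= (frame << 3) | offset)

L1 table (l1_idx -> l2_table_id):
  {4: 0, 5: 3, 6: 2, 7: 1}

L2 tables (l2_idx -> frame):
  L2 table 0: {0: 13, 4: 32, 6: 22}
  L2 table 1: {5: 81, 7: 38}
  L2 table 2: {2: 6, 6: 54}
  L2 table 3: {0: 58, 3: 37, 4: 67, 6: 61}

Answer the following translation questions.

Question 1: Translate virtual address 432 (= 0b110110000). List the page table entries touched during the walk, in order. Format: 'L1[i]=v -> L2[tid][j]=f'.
Answer: L1[6]=2 -> L2[2][6]=54

Derivation:
vaddr = 432 = 0b110110000
Split: l1_idx=6, l2_idx=6, offset=0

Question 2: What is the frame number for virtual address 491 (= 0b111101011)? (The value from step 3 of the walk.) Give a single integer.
vaddr = 491: l1_idx=7, l2_idx=5
L1[7] = 1; L2[1][5] = 81

Answer: 81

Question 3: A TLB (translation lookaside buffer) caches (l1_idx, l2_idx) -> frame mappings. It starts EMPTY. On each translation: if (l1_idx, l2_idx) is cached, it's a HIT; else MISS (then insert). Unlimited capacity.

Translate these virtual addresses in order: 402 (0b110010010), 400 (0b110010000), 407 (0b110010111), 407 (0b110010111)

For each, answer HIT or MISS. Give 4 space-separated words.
vaddr=402: (6,2) not in TLB -> MISS, insert
vaddr=400: (6,2) in TLB -> HIT
vaddr=407: (6,2) in TLB -> HIT
vaddr=407: (6,2) in TLB -> HIT

Answer: MISS HIT HIT HIT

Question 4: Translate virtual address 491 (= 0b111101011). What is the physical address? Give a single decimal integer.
Answer: 651

Derivation:
vaddr = 491 = 0b111101011
Split: l1_idx=7, l2_idx=5, offset=3
L1[7] = 1
L2[1][5] = 81
paddr = 81 * 8 + 3 = 651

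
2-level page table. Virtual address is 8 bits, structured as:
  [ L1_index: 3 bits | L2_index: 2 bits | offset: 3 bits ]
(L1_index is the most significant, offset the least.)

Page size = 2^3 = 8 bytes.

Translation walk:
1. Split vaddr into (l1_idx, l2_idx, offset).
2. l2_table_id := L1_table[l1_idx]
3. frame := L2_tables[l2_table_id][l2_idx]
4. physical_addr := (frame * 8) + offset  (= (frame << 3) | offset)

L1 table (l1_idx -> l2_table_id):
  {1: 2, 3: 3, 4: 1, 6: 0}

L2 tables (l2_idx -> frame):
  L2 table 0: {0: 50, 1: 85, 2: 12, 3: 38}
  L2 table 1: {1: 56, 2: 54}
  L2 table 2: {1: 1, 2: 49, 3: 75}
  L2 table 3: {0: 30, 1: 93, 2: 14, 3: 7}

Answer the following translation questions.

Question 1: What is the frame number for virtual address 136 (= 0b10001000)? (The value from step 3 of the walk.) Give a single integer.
Answer: 56

Derivation:
vaddr = 136: l1_idx=4, l2_idx=1
L1[4] = 1; L2[1][1] = 56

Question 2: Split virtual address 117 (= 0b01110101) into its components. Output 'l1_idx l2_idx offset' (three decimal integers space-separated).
Answer: 3 2 5

Derivation:
vaddr = 117 = 0b01110101
  top 3 bits -> l1_idx = 3
  next 2 bits -> l2_idx = 2
  bottom 3 bits -> offset = 5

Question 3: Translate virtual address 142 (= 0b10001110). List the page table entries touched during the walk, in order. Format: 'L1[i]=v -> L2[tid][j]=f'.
vaddr = 142 = 0b10001110
Split: l1_idx=4, l2_idx=1, offset=6

Answer: L1[4]=1 -> L2[1][1]=56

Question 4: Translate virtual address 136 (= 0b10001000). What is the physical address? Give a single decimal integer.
vaddr = 136 = 0b10001000
Split: l1_idx=4, l2_idx=1, offset=0
L1[4] = 1
L2[1][1] = 56
paddr = 56 * 8 + 0 = 448

Answer: 448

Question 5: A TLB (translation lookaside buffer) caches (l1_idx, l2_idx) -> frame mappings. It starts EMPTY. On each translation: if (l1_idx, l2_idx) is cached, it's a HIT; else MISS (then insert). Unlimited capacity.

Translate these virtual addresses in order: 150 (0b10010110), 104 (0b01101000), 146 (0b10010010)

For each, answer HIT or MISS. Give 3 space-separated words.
Answer: MISS MISS HIT

Derivation:
vaddr=150: (4,2) not in TLB -> MISS, insert
vaddr=104: (3,1) not in TLB -> MISS, insert
vaddr=146: (4,2) in TLB -> HIT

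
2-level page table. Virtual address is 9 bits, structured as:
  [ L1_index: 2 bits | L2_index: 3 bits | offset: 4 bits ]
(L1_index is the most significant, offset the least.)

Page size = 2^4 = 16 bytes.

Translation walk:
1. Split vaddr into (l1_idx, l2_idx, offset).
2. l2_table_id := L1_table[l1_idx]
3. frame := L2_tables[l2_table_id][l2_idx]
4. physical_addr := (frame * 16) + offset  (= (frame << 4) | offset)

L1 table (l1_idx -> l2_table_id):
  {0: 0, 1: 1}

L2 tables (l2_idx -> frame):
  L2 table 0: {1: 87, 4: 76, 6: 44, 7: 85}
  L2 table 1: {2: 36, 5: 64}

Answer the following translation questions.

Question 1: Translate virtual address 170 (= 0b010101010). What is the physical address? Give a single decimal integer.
vaddr = 170 = 0b010101010
Split: l1_idx=1, l2_idx=2, offset=10
L1[1] = 1
L2[1][2] = 36
paddr = 36 * 16 + 10 = 586

Answer: 586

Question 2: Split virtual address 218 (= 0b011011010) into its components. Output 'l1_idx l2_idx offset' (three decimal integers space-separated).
vaddr = 218 = 0b011011010
  top 2 bits -> l1_idx = 1
  next 3 bits -> l2_idx = 5
  bottom 4 bits -> offset = 10

Answer: 1 5 10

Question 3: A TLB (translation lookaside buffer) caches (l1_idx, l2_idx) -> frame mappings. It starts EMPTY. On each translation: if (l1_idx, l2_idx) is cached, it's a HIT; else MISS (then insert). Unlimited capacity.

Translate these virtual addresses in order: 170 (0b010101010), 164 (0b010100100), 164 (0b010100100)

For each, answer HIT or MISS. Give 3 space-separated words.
Answer: MISS HIT HIT

Derivation:
vaddr=170: (1,2) not in TLB -> MISS, insert
vaddr=164: (1,2) in TLB -> HIT
vaddr=164: (1,2) in TLB -> HIT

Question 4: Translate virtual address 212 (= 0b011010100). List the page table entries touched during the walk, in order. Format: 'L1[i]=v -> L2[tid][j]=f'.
vaddr = 212 = 0b011010100
Split: l1_idx=1, l2_idx=5, offset=4

Answer: L1[1]=1 -> L2[1][5]=64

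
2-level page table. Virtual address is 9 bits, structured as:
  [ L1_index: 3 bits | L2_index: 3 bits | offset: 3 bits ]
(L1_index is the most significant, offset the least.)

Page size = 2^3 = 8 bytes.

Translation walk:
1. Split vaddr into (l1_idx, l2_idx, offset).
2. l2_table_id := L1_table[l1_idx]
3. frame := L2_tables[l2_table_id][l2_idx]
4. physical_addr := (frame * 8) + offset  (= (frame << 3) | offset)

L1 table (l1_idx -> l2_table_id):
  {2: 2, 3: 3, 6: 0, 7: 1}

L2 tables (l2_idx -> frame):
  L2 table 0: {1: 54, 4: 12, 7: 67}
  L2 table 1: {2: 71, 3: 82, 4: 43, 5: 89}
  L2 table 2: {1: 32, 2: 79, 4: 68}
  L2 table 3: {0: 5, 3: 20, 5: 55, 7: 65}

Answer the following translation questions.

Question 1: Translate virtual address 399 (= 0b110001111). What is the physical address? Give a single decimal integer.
Answer: 439

Derivation:
vaddr = 399 = 0b110001111
Split: l1_idx=6, l2_idx=1, offset=7
L1[6] = 0
L2[0][1] = 54
paddr = 54 * 8 + 7 = 439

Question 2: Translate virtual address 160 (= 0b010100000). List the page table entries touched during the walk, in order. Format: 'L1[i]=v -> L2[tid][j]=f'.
Answer: L1[2]=2 -> L2[2][4]=68

Derivation:
vaddr = 160 = 0b010100000
Split: l1_idx=2, l2_idx=4, offset=0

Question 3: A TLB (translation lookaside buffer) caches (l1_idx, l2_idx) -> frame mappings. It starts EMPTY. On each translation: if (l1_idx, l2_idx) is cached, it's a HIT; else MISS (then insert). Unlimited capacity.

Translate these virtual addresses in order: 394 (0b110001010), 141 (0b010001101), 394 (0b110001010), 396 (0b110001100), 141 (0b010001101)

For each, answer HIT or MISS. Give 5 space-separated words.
Answer: MISS MISS HIT HIT HIT

Derivation:
vaddr=394: (6,1) not in TLB -> MISS, insert
vaddr=141: (2,1) not in TLB -> MISS, insert
vaddr=394: (6,1) in TLB -> HIT
vaddr=396: (6,1) in TLB -> HIT
vaddr=141: (2,1) in TLB -> HIT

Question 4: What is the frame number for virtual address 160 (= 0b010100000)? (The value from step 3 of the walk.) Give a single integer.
Answer: 68

Derivation:
vaddr = 160: l1_idx=2, l2_idx=4
L1[2] = 2; L2[2][4] = 68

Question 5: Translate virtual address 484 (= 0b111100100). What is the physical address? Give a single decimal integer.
vaddr = 484 = 0b111100100
Split: l1_idx=7, l2_idx=4, offset=4
L1[7] = 1
L2[1][4] = 43
paddr = 43 * 8 + 4 = 348

Answer: 348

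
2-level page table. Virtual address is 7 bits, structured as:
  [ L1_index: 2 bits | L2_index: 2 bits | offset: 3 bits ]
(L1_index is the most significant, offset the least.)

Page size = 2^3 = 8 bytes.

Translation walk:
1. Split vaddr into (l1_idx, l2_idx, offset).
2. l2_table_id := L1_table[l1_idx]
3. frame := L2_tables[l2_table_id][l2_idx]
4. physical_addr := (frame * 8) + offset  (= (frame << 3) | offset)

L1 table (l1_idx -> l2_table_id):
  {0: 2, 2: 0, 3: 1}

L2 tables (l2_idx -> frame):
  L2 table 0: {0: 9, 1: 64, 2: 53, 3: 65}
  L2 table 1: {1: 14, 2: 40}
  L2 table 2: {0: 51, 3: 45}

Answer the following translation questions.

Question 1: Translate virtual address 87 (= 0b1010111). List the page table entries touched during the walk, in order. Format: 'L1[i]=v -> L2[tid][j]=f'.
vaddr = 87 = 0b1010111
Split: l1_idx=2, l2_idx=2, offset=7

Answer: L1[2]=0 -> L2[0][2]=53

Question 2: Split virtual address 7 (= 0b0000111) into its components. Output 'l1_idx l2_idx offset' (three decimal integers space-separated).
Answer: 0 0 7

Derivation:
vaddr = 7 = 0b0000111
  top 2 bits -> l1_idx = 0
  next 2 bits -> l2_idx = 0
  bottom 3 bits -> offset = 7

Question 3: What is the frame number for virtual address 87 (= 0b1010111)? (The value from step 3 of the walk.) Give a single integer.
Answer: 53

Derivation:
vaddr = 87: l1_idx=2, l2_idx=2
L1[2] = 0; L2[0][2] = 53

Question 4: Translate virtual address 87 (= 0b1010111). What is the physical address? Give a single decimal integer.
Answer: 431

Derivation:
vaddr = 87 = 0b1010111
Split: l1_idx=2, l2_idx=2, offset=7
L1[2] = 0
L2[0][2] = 53
paddr = 53 * 8 + 7 = 431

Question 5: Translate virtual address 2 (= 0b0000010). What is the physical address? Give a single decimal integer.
Answer: 410

Derivation:
vaddr = 2 = 0b0000010
Split: l1_idx=0, l2_idx=0, offset=2
L1[0] = 2
L2[2][0] = 51
paddr = 51 * 8 + 2 = 410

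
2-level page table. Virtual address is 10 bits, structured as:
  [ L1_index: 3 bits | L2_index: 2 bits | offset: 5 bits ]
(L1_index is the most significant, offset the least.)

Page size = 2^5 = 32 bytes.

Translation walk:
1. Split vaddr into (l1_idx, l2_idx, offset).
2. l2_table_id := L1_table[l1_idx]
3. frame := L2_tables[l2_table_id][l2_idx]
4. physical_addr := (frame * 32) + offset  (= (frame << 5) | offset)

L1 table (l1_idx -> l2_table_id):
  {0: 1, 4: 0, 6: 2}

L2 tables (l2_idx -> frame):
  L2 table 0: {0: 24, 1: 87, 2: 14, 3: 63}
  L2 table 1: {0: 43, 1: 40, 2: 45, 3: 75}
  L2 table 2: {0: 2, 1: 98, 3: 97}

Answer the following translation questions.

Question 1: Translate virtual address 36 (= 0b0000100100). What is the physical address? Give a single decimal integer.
Answer: 1284

Derivation:
vaddr = 36 = 0b0000100100
Split: l1_idx=0, l2_idx=1, offset=4
L1[0] = 1
L2[1][1] = 40
paddr = 40 * 32 + 4 = 1284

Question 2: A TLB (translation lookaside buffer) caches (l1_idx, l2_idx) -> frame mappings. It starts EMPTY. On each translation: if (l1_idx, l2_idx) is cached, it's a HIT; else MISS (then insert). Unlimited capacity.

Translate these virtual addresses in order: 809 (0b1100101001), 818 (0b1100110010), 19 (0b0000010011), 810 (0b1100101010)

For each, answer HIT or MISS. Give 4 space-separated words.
vaddr=809: (6,1) not in TLB -> MISS, insert
vaddr=818: (6,1) in TLB -> HIT
vaddr=19: (0,0) not in TLB -> MISS, insert
vaddr=810: (6,1) in TLB -> HIT

Answer: MISS HIT MISS HIT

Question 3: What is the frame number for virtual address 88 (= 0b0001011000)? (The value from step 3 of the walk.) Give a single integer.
Answer: 45

Derivation:
vaddr = 88: l1_idx=0, l2_idx=2
L1[0] = 1; L2[1][2] = 45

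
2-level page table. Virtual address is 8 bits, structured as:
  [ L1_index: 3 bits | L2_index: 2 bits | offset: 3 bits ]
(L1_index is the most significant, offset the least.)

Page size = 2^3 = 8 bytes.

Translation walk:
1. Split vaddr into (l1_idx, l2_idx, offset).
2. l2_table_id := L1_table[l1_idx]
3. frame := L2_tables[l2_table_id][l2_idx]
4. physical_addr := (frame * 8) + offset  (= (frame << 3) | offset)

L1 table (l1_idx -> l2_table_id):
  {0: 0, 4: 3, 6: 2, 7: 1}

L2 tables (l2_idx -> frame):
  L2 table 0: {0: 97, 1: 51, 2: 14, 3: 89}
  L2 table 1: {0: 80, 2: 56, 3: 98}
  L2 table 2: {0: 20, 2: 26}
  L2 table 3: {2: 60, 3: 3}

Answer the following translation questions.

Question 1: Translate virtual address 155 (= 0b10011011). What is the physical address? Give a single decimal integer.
Answer: 27

Derivation:
vaddr = 155 = 0b10011011
Split: l1_idx=4, l2_idx=3, offset=3
L1[4] = 3
L2[3][3] = 3
paddr = 3 * 8 + 3 = 27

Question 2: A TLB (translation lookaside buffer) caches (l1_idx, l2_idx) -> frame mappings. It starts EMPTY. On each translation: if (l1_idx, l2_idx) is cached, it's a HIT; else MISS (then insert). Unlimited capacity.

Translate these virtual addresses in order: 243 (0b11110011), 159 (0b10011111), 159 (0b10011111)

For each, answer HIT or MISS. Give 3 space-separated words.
Answer: MISS MISS HIT

Derivation:
vaddr=243: (7,2) not in TLB -> MISS, insert
vaddr=159: (4,3) not in TLB -> MISS, insert
vaddr=159: (4,3) in TLB -> HIT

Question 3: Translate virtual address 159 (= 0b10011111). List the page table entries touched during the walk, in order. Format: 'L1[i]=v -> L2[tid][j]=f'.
Answer: L1[4]=3 -> L2[3][3]=3

Derivation:
vaddr = 159 = 0b10011111
Split: l1_idx=4, l2_idx=3, offset=7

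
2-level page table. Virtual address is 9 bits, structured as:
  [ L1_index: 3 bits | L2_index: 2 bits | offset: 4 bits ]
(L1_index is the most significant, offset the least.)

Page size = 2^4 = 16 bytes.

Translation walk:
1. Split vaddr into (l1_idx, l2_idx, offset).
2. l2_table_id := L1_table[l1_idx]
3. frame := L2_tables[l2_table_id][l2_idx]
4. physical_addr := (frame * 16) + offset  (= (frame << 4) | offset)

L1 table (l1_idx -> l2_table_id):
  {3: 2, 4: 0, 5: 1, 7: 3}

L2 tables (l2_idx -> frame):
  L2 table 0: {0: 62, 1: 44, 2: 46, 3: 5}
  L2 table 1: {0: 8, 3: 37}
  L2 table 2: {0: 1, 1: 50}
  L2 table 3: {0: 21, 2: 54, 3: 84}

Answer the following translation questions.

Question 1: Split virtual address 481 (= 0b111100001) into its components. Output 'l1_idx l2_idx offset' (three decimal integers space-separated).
Answer: 7 2 1

Derivation:
vaddr = 481 = 0b111100001
  top 3 bits -> l1_idx = 7
  next 2 bits -> l2_idx = 2
  bottom 4 bits -> offset = 1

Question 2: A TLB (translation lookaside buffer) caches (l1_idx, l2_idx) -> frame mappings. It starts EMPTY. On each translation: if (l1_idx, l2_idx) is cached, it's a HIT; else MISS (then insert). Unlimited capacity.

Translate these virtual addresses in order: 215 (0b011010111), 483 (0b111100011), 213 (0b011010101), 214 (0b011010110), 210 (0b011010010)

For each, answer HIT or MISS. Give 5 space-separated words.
Answer: MISS MISS HIT HIT HIT

Derivation:
vaddr=215: (3,1) not in TLB -> MISS, insert
vaddr=483: (7,2) not in TLB -> MISS, insert
vaddr=213: (3,1) in TLB -> HIT
vaddr=214: (3,1) in TLB -> HIT
vaddr=210: (3,1) in TLB -> HIT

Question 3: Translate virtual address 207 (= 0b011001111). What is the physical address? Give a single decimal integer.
vaddr = 207 = 0b011001111
Split: l1_idx=3, l2_idx=0, offset=15
L1[3] = 2
L2[2][0] = 1
paddr = 1 * 16 + 15 = 31

Answer: 31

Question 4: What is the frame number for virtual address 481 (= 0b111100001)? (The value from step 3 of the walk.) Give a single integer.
vaddr = 481: l1_idx=7, l2_idx=2
L1[7] = 3; L2[3][2] = 54

Answer: 54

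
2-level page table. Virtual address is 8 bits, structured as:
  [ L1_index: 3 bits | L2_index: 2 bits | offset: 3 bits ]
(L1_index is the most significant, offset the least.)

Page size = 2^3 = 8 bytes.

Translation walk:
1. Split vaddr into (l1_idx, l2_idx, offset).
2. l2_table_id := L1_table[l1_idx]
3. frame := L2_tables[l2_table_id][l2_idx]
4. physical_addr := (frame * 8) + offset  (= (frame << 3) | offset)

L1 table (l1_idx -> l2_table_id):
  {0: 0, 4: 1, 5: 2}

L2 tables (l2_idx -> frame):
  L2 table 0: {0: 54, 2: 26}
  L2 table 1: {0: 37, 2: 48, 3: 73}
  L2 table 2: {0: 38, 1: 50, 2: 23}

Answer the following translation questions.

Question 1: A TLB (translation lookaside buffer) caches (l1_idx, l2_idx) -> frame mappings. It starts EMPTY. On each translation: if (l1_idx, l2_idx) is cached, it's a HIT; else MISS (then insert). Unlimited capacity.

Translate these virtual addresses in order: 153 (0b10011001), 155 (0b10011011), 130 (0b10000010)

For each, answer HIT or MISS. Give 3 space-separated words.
Answer: MISS HIT MISS

Derivation:
vaddr=153: (4,3) not in TLB -> MISS, insert
vaddr=155: (4,3) in TLB -> HIT
vaddr=130: (4,0) not in TLB -> MISS, insert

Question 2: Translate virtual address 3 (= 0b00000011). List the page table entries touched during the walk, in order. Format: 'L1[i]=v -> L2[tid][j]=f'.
Answer: L1[0]=0 -> L2[0][0]=54

Derivation:
vaddr = 3 = 0b00000011
Split: l1_idx=0, l2_idx=0, offset=3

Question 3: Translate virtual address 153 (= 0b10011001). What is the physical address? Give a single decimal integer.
Answer: 585

Derivation:
vaddr = 153 = 0b10011001
Split: l1_idx=4, l2_idx=3, offset=1
L1[4] = 1
L2[1][3] = 73
paddr = 73 * 8 + 1 = 585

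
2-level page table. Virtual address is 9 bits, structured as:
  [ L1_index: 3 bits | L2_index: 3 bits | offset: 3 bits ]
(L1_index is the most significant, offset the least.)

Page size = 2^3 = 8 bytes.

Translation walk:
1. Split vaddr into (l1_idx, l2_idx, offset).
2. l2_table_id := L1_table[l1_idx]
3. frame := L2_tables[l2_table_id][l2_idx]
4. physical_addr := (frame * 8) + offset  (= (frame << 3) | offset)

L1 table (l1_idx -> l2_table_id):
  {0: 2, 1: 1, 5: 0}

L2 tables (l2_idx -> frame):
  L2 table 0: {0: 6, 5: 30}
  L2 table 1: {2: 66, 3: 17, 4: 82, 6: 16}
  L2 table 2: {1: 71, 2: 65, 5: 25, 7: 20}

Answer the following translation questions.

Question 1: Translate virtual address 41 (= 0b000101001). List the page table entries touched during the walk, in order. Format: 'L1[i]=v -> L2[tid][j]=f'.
vaddr = 41 = 0b000101001
Split: l1_idx=0, l2_idx=5, offset=1

Answer: L1[0]=2 -> L2[2][5]=25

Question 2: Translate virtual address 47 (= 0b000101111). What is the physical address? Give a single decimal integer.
Answer: 207

Derivation:
vaddr = 47 = 0b000101111
Split: l1_idx=0, l2_idx=5, offset=7
L1[0] = 2
L2[2][5] = 25
paddr = 25 * 8 + 7 = 207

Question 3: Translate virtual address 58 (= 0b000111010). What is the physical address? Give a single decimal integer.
vaddr = 58 = 0b000111010
Split: l1_idx=0, l2_idx=7, offset=2
L1[0] = 2
L2[2][7] = 20
paddr = 20 * 8 + 2 = 162

Answer: 162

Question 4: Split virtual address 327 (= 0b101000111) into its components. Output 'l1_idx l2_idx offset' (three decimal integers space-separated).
Answer: 5 0 7

Derivation:
vaddr = 327 = 0b101000111
  top 3 bits -> l1_idx = 5
  next 3 bits -> l2_idx = 0
  bottom 3 bits -> offset = 7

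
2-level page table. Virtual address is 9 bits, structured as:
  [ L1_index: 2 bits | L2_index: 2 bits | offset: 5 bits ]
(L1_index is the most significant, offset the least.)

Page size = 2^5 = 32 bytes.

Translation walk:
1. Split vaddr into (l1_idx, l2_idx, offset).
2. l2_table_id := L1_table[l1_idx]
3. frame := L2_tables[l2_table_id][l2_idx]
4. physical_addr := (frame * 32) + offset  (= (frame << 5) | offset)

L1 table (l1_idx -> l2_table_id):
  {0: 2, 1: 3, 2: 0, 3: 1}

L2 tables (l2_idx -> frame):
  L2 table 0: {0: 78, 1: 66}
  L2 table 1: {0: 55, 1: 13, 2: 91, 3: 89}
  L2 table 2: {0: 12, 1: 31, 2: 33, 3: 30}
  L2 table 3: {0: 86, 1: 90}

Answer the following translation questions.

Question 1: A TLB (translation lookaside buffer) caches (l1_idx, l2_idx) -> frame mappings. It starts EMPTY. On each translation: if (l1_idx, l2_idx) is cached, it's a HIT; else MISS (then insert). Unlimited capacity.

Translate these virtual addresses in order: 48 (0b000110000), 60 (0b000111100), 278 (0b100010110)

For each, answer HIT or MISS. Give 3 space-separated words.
vaddr=48: (0,1) not in TLB -> MISS, insert
vaddr=60: (0,1) in TLB -> HIT
vaddr=278: (2,0) not in TLB -> MISS, insert

Answer: MISS HIT MISS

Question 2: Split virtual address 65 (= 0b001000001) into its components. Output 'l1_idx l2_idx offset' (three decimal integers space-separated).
vaddr = 65 = 0b001000001
  top 2 bits -> l1_idx = 0
  next 2 bits -> l2_idx = 2
  bottom 5 bits -> offset = 1

Answer: 0 2 1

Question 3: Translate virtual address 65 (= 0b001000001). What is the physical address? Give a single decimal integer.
Answer: 1057

Derivation:
vaddr = 65 = 0b001000001
Split: l1_idx=0, l2_idx=2, offset=1
L1[0] = 2
L2[2][2] = 33
paddr = 33 * 32 + 1 = 1057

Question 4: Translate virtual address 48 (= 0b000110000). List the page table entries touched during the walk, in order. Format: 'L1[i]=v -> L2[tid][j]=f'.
Answer: L1[0]=2 -> L2[2][1]=31

Derivation:
vaddr = 48 = 0b000110000
Split: l1_idx=0, l2_idx=1, offset=16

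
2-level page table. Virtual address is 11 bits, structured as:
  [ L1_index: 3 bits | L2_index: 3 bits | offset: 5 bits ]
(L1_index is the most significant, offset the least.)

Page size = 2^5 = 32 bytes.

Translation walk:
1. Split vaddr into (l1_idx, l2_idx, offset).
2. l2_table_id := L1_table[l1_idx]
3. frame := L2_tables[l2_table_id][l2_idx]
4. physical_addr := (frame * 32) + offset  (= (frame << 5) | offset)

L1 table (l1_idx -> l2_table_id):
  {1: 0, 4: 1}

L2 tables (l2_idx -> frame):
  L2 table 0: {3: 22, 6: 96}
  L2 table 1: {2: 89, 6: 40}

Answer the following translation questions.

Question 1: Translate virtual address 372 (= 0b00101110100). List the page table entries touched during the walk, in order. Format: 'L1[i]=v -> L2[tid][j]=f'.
Answer: L1[1]=0 -> L2[0][3]=22

Derivation:
vaddr = 372 = 0b00101110100
Split: l1_idx=1, l2_idx=3, offset=20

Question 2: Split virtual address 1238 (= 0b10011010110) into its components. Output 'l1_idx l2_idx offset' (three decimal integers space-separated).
Answer: 4 6 22

Derivation:
vaddr = 1238 = 0b10011010110
  top 3 bits -> l1_idx = 4
  next 3 bits -> l2_idx = 6
  bottom 5 bits -> offset = 22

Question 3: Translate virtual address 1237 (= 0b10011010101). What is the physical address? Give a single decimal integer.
vaddr = 1237 = 0b10011010101
Split: l1_idx=4, l2_idx=6, offset=21
L1[4] = 1
L2[1][6] = 40
paddr = 40 * 32 + 21 = 1301

Answer: 1301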